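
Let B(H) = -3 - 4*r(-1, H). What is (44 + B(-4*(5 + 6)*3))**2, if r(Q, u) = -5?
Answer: 3721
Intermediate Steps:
B(H) = 17 (B(H) = -3 - 4*(-5) = -3 + 20 = 17)
(44 + B(-4*(5 + 6)*3))**2 = (44 + 17)**2 = 61**2 = 3721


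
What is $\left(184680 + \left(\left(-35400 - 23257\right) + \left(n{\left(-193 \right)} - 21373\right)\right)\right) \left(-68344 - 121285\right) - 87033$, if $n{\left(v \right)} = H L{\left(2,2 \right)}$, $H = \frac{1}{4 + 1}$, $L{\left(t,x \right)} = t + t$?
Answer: $- \frac{99224567931}{5} \approx -1.9845 \cdot 10^{10}$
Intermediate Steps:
$L{\left(t,x \right)} = 2 t$
$H = \frac{1}{5} \approx 0.2$
$n{\left(v \right)} = \frac{4}{5}$ ($n{\left(v \right)} = \frac{2 \cdot 2}{5} = \frac{1}{5} \cdot 4 = \frac{4}{5}$)
$\left(184680 + \left(\left(-35400 - 23257\right) + \left(n{\left(-193 \right)} - 21373\right)\right)\right) \left(-68344 - 121285\right) - 87033 = \left(184680 + \left(\left(-35400 - 23257\right) + \left(\frac{4}{5} - 21373\right)\right)\right) \left(-68344 - 121285\right) - 87033 = \left(184680 + \left(-58657 + \left(\frac{4}{5} - 21373\right)\right)\right) \left(-189629\right) - 87033 = \left(184680 - \frac{400146}{5}\right) \left(-189629\right) - 87033 = \frac{523254}{5} \left(-189629\right) - 87033 = - \frac{99224132766}{5} - 87033 = - \frac{99224567931}{5}$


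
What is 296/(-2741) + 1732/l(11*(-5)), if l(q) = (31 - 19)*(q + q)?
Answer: -1284533/904530 ≈ -1.4201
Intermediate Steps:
l(q) = 24*q (l(q) = 12*(2*q) = 24*q)
296/(-2741) + 1732/l(11*(-5)) = 296/(-2741) + 1732/((24*(11*(-5)))) = 296*(-1/2741) + 1732/((24*(-55))) = -296/2741 + 1732/(-1320) = -296/2741 + 1732*(-1/1320) = -296/2741 - 433/330 = -1284533/904530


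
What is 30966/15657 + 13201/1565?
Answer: 85049949/8167735 ≈ 10.413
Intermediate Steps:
30966/15657 + 13201/1565 = 30966*(1/15657) + 13201*(1/1565) = 10322/5219 + 13201/1565 = 85049949/8167735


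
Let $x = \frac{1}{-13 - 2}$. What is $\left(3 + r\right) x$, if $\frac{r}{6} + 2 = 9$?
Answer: $-3$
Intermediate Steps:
$x = - \frac{1}{15}$ ($x = \frac{1}{-15} = - \frac{1}{15} \approx -0.066667$)
$r = 42$ ($r = -12 + 6 \cdot 9 = -12 + 54 = 42$)
$\left(3 + r\right) x = \left(3 + 42\right) \left(- \frac{1}{15}\right) = 45 \left(- \frac{1}{15}\right) = -3$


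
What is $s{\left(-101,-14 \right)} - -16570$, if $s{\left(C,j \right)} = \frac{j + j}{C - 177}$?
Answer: $\frac{2303244}{139} \approx 16570.0$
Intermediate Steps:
$s{\left(C,j \right)} = \frac{2 j}{-177 + C}$
$s{\left(-101,-14 \right)} - -16570 = 2 \left(-14\right) \frac{1}{-177 - 101} - -16570 = 2 \left(-14\right) \frac{1}{-278} + 16570 = 2 \left(-14\right) \left(- \frac{1}{278}\right) + 16570 = \frac{14}{139} + 16570 = \frac{2303244}{139}$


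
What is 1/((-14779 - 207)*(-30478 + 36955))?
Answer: -1/97064322 ≈ -1.0302e-8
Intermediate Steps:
1/((-14779 - 207)*(-30478 + 36955)) = 1/(-14986*6477) = 1/(-97064322) = -1/97064322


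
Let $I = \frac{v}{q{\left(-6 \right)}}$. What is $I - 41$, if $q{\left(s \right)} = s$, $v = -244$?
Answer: $- \frac{1}{3} \approx -0.33333$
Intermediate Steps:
$I = \frac{122}{3}$ ($I = - \frac{244}{-6} = \left(-244\right) \left(- \frac{1}{6}\right) = \frac{122}{3} \approx 40.667$)
$I - 41 = \frac{122}{3} - 41 = - \frac{1}{3}$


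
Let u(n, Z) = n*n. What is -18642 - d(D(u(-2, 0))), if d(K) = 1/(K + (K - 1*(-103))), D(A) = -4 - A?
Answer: -1621855/87 ≈ -18642.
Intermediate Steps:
u(n, Z) = n²
d(K) = 1/(103 + 2*K) (d(K) = 1/(K + (K + 103)) = 1/(K + (103 + K)) = 1/(103 + 2*K))
-18642 - d(D(u(-2, 0))) = -18642 - 1/(103 + 2*(-4 - 1*(-2)²)) = -18642 - 1/(103 + 2*(-4 - 1*4)) = -18642 - 1/(103 + 2*(-4 - 4)) = -18642 - 1/(103 + 2*(-8)) = -18642 - 1/(103 - 16) = -18642 - 1/87 = -1621855/87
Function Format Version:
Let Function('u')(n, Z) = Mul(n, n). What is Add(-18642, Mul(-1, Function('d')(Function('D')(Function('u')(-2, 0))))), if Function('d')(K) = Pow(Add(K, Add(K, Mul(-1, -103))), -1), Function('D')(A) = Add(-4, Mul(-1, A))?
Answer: Rational(-1621855, 87) ≈ -18642.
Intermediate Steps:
Function('u')(n, Z) = Pow(n, 2)
Function('d')(K) = Pow(Add(103, Mul(2, K)), -1) (Function('d')(K) = Pow(Add(K, Add(K, 103)), -1) = Pow(Add(K, Add(103, K)), -1) = Pow(Add(103, Mul(2, K)), -1))
Add(-18642, Mul(-1, Function('d')(Function('D')(Function('u')(-2, 0))))) = Add(-18642, Mul(-1, Pow(Add(103, Mul(2, Add(-4, Mul(-1, Pow(-2, 2))))), -1))) = Add(-18642, Mul(-1, Pow(Add(103, Mul(2, Add(-4, Mul(-1, 4)))), -1))) = Add(-18642, Mul(-1, Pow(Add(103, Mul(2, Add(-4, -4))), -1))) = Add(-18642, Mul(-1, Pow(Add(103, Mul(2, -8)), -1))) = Add(-18642, Mul(-1, Pow(Add(103, -16), -1))) = Add(-18642, Mul(-1, Pow(87, -1))) = Add(-18642, Mul(-1, Rational(1, 87))) = Add(-18642, Rational(-1, 87)) = Rational(-1621855, 87)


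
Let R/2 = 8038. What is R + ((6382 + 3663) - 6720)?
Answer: 19401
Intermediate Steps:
R = 16076 (R = 2*8038 = 16076)
R + ((6382 + 3663) - 6720) = 16076 + ((6382 + 3663) - 6720) = 16076 + (10045 - 6720) = 16076 + 3325 = 19401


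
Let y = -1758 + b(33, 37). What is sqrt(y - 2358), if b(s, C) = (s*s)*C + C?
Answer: sqrt(36214) ≈ 190.30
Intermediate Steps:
b(s, C) = C + C*s**2 (b(s, C) = s**2*C + C = C*s**2 + C = C + C*s**2)
y = 38572 (y = -1758 + 37*(1 + 33**2) = -1758 + 37*(1 + 1089) = -1758 + 37*1090 = -1758 + 40330 = 38572)
sqrt(y - 2358) = sqrt(38572 - 2358) = sqrt(36214)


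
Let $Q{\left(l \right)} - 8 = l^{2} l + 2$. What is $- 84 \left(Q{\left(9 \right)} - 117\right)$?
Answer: $-52248$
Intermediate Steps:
$Q{\left(l \right)} = 10 + l^{3}$ ($Q{\left(l \right)} = 8 + \left(l^{2} l + 2\right) = 8 + \left(l^{3} + 2\right) = 8 + \left(2 + l^{3}\right) = 10 + l^{3}$)
$- 84 \left(Q{\left(9 \right)} - 117\right) = - 84 \left(\left(10 + 9^{3}\right) - 117\right) = - 84 \left(\left(10 + 729\right) - 117\right) = - 84 \left(739 - 117\right) = \left(-84\right) 622 = -52248$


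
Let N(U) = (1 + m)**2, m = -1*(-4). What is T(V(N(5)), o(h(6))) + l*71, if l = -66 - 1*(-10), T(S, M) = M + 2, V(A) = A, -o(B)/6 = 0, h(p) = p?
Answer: -3974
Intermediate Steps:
m = 4
o(B) = 0 (o(B) = -6*0 = 0)
N(U) = 25 (N(U) = (1 + 4)**2 = 5**2 = 25)
T(S, M) = 2 + M
l = -56 (l = -66 + 10 = -56)
T(V(N(5)), o(h(6))) + l*71 = (2 + 0) - 56*71 = 2 - 3976 = -3974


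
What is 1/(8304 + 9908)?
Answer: 1/18212 ≈ 5.4909e-5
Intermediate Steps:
1/(8304 + 9908) = 1/18212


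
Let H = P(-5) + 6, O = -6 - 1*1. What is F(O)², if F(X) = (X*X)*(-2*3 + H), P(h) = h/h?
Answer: 2401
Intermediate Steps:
O = -7 (O = -6 - 1 = -7)
P(h) = 1
H = 7 (H = 1 + 6 = 7)
F(X) = X² (F(X) = (X*X)*(-2*3 + 7) = X²*(-6 + 7) = X²*1 = X²)
F(O)² = ((-7)²)² = 49² = 2401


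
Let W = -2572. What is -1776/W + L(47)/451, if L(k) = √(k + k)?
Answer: 444/643 + √94/451 ≈ 0.71201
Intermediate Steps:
L(k) = √2*√k (L(k) = √(2*k) = √2*√k)
-1776/W + L(47)/451 = -1776/(-2572) + (√2*√47)/451 = -1776*(-1/2572) + √94*(1/451) = 444/643 + √94/451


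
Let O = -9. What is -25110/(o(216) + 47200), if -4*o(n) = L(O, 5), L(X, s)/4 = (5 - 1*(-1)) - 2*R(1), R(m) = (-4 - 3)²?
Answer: -4185/7882 ≈ -0.53096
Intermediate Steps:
R(m) = 49 (R(m) = (-7)² = 49)
L(X, s) = -368 (L(X, s) = 4*((5 - 1*(-1)) - 2*49) = 4*((5 + 1) - 98) = 4*(6 - 98) = 4*(-92) = -368)
o(n) = 92 (o(n) = -¼*(-368) = 92)
-25110/(o(216) + 47200) = -25110/(92 + 47200) = -25110/47292 = -25110*1/47292 = -4185/7882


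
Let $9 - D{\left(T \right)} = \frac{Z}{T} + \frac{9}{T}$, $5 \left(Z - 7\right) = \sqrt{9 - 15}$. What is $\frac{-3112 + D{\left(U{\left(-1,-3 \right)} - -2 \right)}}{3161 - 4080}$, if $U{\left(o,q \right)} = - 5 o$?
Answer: $\frac{21737}{6433} + \frac{i \sqrt{6}}{32165} \approx 3.379 + 7.6154 \cdot 10^{-5} i$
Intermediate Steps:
$Z = 7 + \frac{i \sqrt{6}}{5}$ ($Z = 7 + \frac{\sqrt{9 - 15}}{5} = 7 + \frac{\sqrt{-6}}{5} = 7 + \frac{i \sqrt{6}}{5} \approx 7.0 + 0.4899 i$)
$D{\left(T \right)} = 9 - \frac{9}{T} - \frac{7 + \frac{i \sqrt{6}}{5}}{T}$ ($D{\left(T \right)} = 9 - \left(\frac{7 + \frac{i \sqrt{6}}{5}}{T} + \frac{9}{T}\right) = 9 - \left(\frac{9}{T} + \frac{7 + \frac{i \sqrt{6}}{5}}{T}\right) = 9 - \frac{9}{T} - \frac{7 + \frac{i \sqrt{6}}{5}}{T}$)
$\frac{-3112 + D{\left(U{\left(-1,-3 \right)} - -2 \right)}}{3161 - 4080} = \frac{-3112 + \frac{-80 + 45 \left(\left(-5\right) \left(-1\right) - -2\right) - i \sqrt{6}}{5 \left(\left(-5\right) \left(-1\right) - -2\right)}}{3161 - 4080} = \frac{-3112 + \frac{-80 + 45 \left(5 + 2\right) - i \sqrt{6}}{5 \left(5 + 2\right)}}{-919} = \left(-3112 + \frac{-80 + 45 \cdot 7 - i \sqrt{6}}{5 \cdot 7}\right) \left(- \frac{1}{919}\right) = \left(-3112 + \frac{1}{5} \cdot \frac{1}{7} \left(-80 + 315 - i \sqrt{6}\right)\right) \left(- \frac{1}{919}\right) = \left(-3112 + \frac{1}{5} \cdot \frac{1}{7} \left(235 - i \sqrt{6}\right)\right) \left(- \frac{1}{919}\right) = \left(-3112 + \left(\frac{47}{7} - \frac{i \sqrt{6}}{35}\right)\right) \left(- \frac{1}{919}\right) = \left(- \frac{21737}{7} - \frac{i \sqrt{6}}{35}\right) \left(- \frac{1}{919}\right) = \frac{21737}{6433} + \frac{i \sqrt{6}}{32165}$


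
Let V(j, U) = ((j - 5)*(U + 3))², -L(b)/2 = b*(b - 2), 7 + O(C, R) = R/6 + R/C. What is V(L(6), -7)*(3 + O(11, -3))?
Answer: -2359560/11 ≈ -2.1451e+5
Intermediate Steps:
O(C, R) = -7 + R/6 + R/C (O(C, R) = -7 + (R/6 + R/C) = -7 + R/6 + R/C)
L(b) = -2*b*(-2 + b) (L(b) = -2*b*(b - 2) = -2*b*(-2 + b))
V(j, U) = (-5 + j)²*(3 + U)² (V(j, U) = ((-5 + j)*(3 + U))² = (-5 + j)²*(3 + U)²)
V(L(6), -7)*(3 + O(11, -3)) = ((-5 + 2*6*(2 - 1*6))²*(3 - 7)²)*(3 + (-7 + (⅙)*(-3) - 3/11)) = ((-5 + 2*6*(2 - 6))²*(-4)²)*(3 + (-7 - ½ - 3*1/11)) = ((-5 + 2*6*(-4))²*16)*(3 + (-7 - ½ - 3/11)) = ((-5 - 48)²*16)*(3 - 171/22) = ((-53)²*16)*(-105/22) = (2809*16)*(-105/22) = 44944*(-105/22) = -2359560/11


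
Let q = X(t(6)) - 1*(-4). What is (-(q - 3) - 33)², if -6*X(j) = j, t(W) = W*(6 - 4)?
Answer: 1024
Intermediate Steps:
t(W) = 2*W (t(W) = W*2 = 2*W)
X(j) = -j/6
q = 2 (q = -6/3 - 1*(-4) = -⅙*12 + 4 = -2 + 4 = 2)
(-(q - 3) - 33)² = (-(2 - 3) - 33)² = (-1*(-1) - 33)² = (1 - 33)² = (-32)² = 1024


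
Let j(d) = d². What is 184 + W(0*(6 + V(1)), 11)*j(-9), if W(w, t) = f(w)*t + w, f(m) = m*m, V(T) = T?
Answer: 184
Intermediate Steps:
f(m) = m²
W(w, t) = w + t*w² (W(w, t) = w²*t + w = t*w² + w = w + t*w²)
184 + W(0*(6 + V(1)), 11)*j(-9) = 184 + ((0*(6 + 1))*(1 + 11*(0*(6 + 1))))*(-9)² = 184 + ((0*7)*(1 + 11*(0*7)))*81 = 184 + (0*(1 + 11*0))*81 = 184 + (0*(1 + 0))*81 = 184 + (0*1)*81 = 184 + 0*81 = 184 + 0 = 184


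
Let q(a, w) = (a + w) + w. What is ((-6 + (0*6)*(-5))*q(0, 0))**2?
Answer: 0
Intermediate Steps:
q(a, w) = a + 2*w
((-6 + (0*6)*(-5))*q(0, 0))**2 = ((-6 + (0*6)*(-5))*(0 + 2*0))**2 = ((-6 + 0*(-5))*(0 + 0))**2 = ((-6 + 0)*0)**2 = (-6*0)**2 = 0**2 = 0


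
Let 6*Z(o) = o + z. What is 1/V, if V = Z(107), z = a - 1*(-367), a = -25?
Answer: 6/449 ≈ 0.013363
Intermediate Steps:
z = 342 (z = -25 - 1*(-367) = -25 + 367 = 342)
Z(o) = 57 + o/6 (Z(o) = (o + 342)/6 = (342 + o)/6 = 57 + o/6)
V = 449/6 (V = 57 + (⅙)*107 = 57 + 107/6 = 449/6 ≈ 74.833)
1/V = 1/(449/6) = 6/449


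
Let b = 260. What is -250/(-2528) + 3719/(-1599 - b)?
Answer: -4468441/2349776 ≈ -1.9016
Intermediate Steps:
-250/(-2528) + 3719/(-1599 - b) = -250/(-2528) + 3719/(-1599 - 1*260) = -250*(-1/2528) + 3719/(-1599 - 260) = 125/1264 + 3719/(-1859) = 125/1264 + 3719*(-1/1859) = 125/1264 - 3719/1859 = -4468441/2349776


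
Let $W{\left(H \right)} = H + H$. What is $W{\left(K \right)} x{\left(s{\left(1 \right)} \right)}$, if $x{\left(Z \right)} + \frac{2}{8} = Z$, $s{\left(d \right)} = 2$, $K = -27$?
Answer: $- \frac{189}{2} \approx -94.5$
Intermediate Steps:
$W{\left(H \right)} = 2 H$
$x{\left(Z \right)} = - \frac{1}{4} + Z$
$W{\left(K \right)} x{\left(s{\left(1 \right)} \right)} = 2 \left(-27\right) \left(- \frac{1}{4} + 2\right) = \left(-54\right) \frac{7}{4} = - \frac{189}{2}$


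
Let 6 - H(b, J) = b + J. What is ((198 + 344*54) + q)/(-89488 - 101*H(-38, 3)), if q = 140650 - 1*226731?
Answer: 67307/93629 ≈ 0.71887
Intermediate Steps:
H(b, J) = 6 - J - b (H(b, J) = 6 - (b + J) = 6 - (J + b) = 6 + (-J - b) = 6 - J - b)
q = -86081 (q = 140650 - 226731 = -86081)
((198 + 344*54) + q)/(-89488 - 101*H(-38, 3)) = ((198 + 344*54) - 86081)/(-89488 - 101*(6 - 1*3 - 1*(-38))) = ((198 + 18576) - 86081)/(-89488 - 101*(6 - 3 + 38)) = (18774 - 86081)/(-89488 - 101*41) = -67307/(-89488 - 4141) = -67307/(-93629) = -67307*(-1/93629) = 67307/93629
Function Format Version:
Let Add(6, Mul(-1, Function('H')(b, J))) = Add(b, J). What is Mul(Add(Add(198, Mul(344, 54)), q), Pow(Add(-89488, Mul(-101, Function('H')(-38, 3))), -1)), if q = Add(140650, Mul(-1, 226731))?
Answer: Rational(67307, 93629) ≈ 0.71887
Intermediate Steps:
Function('H')(b, J) = Add(6, Mul(-1, J), Mul(-1, b)) (Function('H')(b, J) = Add(6, Mul(-1, Add(b, J))) = Add(6, Mul(-1, Add(J, b))) = Add(6, Add(Mul(-1, J), Mul(-1, b))) = Add(6, Mul(-1, J), Mul(-1, b)))
q = -86081 (q = Add(140650, -226731) = -86081)
Mul(Add(Add(198, Mul(344, 54)), q), Pow(Add(-89488, Mul(-101, Function('H')(-38, 3))), -1)) = Mul(Add(Add(198, Mul(344, 54)), -86081), Pow(Add(-89488, Mul(-101, Add(6, Mul(-1, 3), Mul(-1, -38)))), -1)) = Mul(Add(Add(198, 18576), -86081), Pow(Add(-89488, Mul(-101, Add(6, -3, 38))), -1)) = Mul(Add(18774, -86081), Pow(Add(-89488, Mul(-101, 41)), -1)) = Mul(-67307, Pow(Add(-89488, -4141), -1)) = Mul(-67307, Pow(-93629, -1)) = Mul(-67307, Rational(-1, 93629)) = Rational(67307, 93629)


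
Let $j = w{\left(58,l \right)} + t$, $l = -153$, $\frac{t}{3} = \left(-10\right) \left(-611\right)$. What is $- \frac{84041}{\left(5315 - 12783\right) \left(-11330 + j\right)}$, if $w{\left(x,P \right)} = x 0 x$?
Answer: $\frac{84041}{52276000} \approx 0.0016076$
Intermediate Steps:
$t = 18330$ ($t = 3 \left(\left(-10\right) \left(-611\right)\right) = 3 \cdot 6110 = 18330$)
$w{\left(x,P \right)} = 0$ ($w{\left(x,P \right)} = 0 x = 0$)
$j = 18330$ ($j = 0 + 18330 = 18330$)
$- \frac{84041}{\left(5315 - 12783\right) \left(-11330 + j\right)} = - \frac{84041}{\left(5315 - 12783\right) \left(-11330 + 18330\right)} = - \frac{84041}{\left(-7468\right) 7000} = - \frac{84041}{-52276000} = \left(-84041\right) \left(- \frac{1}{52276000}\right) = \frac{84041}{52276000}$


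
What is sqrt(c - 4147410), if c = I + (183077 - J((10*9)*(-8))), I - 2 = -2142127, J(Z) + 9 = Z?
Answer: I*sqrt(6105729) ≈ 2471.0*I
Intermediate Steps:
J(Z) = -9 + Z
I = -2142125 (I = 2 - 2142127 = -2142125)
c = -1958319 (c = -2142125 + (183077 - (-9 + (10*9)*(-8))) = -2142125 + (183077 - (-9 + 90*(-8))) = -2142125 + (183077 - (-9 - 720)) = -2142125 + (183077 - 1*(-729)) = -2142125 + (183077 + 729) = -2142125 + 183806 = -1958319)
sqrt(c - 4147410) = sqrt(-1958319 - 4147410) = sqrt(-6105729) = I*sqrt(6105729)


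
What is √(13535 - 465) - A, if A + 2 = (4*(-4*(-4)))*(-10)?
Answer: 642 + √13070 ≈ 756.32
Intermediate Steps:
A = -642 (A = -2 + (4*(-4*(-4)))*(-10) = -2 + (4*16)*(-10) = -2 + 64*(-10) = -2 - 640 = -642)
√(13535 - 465) - A = √(13535 - 465) - 1*(-642) = √13070 + 642 = 642 + √13070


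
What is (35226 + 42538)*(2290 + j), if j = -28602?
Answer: -2046126368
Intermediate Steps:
(35226 + 42538)*(2290 + j) = (35226 + 42538)*(2290 - 28602) = 77764*(-26312) = -2046126368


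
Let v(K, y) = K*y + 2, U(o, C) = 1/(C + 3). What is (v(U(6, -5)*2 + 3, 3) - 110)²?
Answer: 10404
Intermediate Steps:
U(o, C) = 1/(3 + C)
v(K, y) = 2 + K*y
(v(U(6, -5)*2 + 3, 3) - 110)² = ((2 + (2/(3 - 5) + 3)*3) - 110)² = ((2 + (2/(-2) + 3)*3) - 110)² = ((2 + (-½*2 + 3)*3) - 110)² = ((2 + (-1 + 3)*3) - 110)² = ((2 + 2*3) - 110)² = ((2 + 6) - 110)² = (8 - 110)² = (-102)² = 10404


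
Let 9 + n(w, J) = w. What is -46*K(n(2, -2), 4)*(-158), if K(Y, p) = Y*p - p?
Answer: -232576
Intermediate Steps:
n(w, J) = -9 + w
K(Y, p) = -p + Y*p
-46*K(n(2, -2), 4)*(-158) = -184*(-1 + (-9 + 2))*(-158) = -184*(-1 - 7)*(-158) = -184*(-8)*(-158) = -46*(-32)*(-158) = 1472*(-158) = -232576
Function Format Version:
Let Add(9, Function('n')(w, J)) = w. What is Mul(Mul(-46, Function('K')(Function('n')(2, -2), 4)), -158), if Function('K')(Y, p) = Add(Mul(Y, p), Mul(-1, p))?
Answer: -232576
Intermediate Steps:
Function('n')(w, J) = Add(-9, w)
Function('K')(Y, p) = Add(Mul(-1, p), Mul(Y, p))
Mul(Mul(-46, Function('K')(Function('n')(2, -2), 4)), -158) = Mul(Mul(-46, Mul(4, Add(-1, Add(-9, 2)))), -158) = Mul(Mul(-46, Mul(4, Add(-1, -7))), -158) = Mul(Mul(-46, Mul(4, -8)), -158) = Mul(Mul(-46, -32), -158) = Mul(1472, -158) = -232576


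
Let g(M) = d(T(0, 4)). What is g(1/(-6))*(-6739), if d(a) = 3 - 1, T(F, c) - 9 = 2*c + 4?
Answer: -13478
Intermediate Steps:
T(F, c) = 13 + 2*c (T(F, c) = 9 + (2*c + 4) = 9 + (4 + 2*c) = 13 + 2*c)
d(a) = 2
g(M) = 2
g(1/(-6))*(-6739) = 2*(-6739) = -13478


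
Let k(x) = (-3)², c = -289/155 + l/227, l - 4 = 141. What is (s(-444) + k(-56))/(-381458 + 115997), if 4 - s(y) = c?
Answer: -500533/9340245285 ≈ -5.3589e-5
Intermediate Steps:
l = 145 (l = 4 + 141 = 145)
c = -43128/35185 (c = -289/155 + 145/227 = -43128/35185 ≈ -1.2257)
s(y) = 183868/35185 (s(y) = 4 - 1*(-43128/35185) = 4 + 43128/35185 = 183868/35185)
k(x) = 9
(s(-444) + k(-56))/(-381458 + 115997) = (183868/35185 + 9)/(-381458 + 115997) = (500533/35185)/(-265461) = (500533/35185)*(-1/265461) = -500533/9340245285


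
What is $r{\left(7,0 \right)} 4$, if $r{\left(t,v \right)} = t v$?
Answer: $0$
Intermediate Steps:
$r{\left(7,0 \right)} 4 = 7 \cdot 0 \cdot 4 = 0 \cdot 4 = 0$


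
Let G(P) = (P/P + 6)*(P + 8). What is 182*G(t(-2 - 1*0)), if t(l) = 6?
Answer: 17836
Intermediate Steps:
G(P) = 56 + 7*P (G(P) = (1 + 6)*(8 + P) = 7*(8 + P) = 56 + 7*P)
182*G(t(-2 - 1*0)) = 182*(56 + 7*6) = 182*(56 + 42) = 182*98 = 17836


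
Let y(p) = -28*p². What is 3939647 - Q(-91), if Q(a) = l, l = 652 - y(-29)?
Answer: 3915447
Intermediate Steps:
l = 24200 (l = 652 - (-28)*(-29)² = 652 - (-28)*841 = 652 - 1*(-23548) = 652 + 23548 = 24200)
Q(a) = 24200
3939647 - Q(-91) = 3939647 - 1*24200 = 3939647 - 24200 = 3915447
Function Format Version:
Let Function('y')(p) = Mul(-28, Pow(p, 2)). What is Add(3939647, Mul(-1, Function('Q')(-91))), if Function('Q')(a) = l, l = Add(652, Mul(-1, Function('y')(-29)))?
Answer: 3915447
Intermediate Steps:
l = 24200 (l = Add(652, Mul(-1, Mul(-28, Pow(-29, 2)))) = Add(652, Mul(-1, Mul(-28, 841))) = Add(652, Mul(-1, -23548)) = Add(652, 23548) = 24200)
Function('Q')(a) = 24200
Add(3939647, Mul(-1, Function('Q')(-91))) = Add(3939647, Mul(-1, 24200)) = Add(3939647, -24200) = 3915447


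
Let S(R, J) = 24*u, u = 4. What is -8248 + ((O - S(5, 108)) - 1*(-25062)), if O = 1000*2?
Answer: 18718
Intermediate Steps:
S(R, J) = 96 (S(R, J) = 24*4 = 96)
O = 2000
-8248 + ((O - S(5, 108)) - 1*(-25062)) = -8248 + ((2000 - 1*96) - 1*(-25062)) = -8248 + ((2000 - 96) + 25062) = -8248 + (1904 + 25062) = -8248 + 26966 = 18718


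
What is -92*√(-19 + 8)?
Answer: -92*I*√11 ≈ -305.13*I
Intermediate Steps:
-92*√(-19 + 8) = -92*I*√11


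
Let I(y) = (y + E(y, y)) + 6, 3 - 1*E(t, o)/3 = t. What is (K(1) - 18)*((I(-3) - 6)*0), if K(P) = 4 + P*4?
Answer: 0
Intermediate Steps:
E(t, o) = 9 - 3*t
K(P) = 4 + 4*P
I(y) = 15 - 2*y (I(y) = (y + (9 - 3*y)) + 6 = (9 - 2*y) + 6 = 15 - 2*y)
(K(1) - 18)*((I(-3) - 6)*0) = ((4 + 4*1) - 18)*(((15 - 2*(-3)) - 6)*0) = ((4 + 4) - 18)*(((15 + 6) - 6)*0) = (8 - 18)*((21 - 6)*0) = -150*0 = -10*0 = 0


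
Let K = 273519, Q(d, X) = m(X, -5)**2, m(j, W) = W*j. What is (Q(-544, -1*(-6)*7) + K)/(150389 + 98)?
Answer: 317619/150487 ≈ 2.1106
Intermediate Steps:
Q(d, X) = 25*X**2 (Q(d, X) = (-5*X)**2 = 25*X**2)
(Q(-544, -1*(-6)*7) + K)/(150389 + 98) = (25*(-1*(-6)*7)**2 + 273519)/(150389 + 98) = (25*(6*7)**2 + 273519)/150487 = (25*42**2 + 273519)*(1/150487) = (25*1764 + 273519)*(1/150487) = (44100 + 273519)*(1/150487) = 317619*(1/150487) = 317619/150487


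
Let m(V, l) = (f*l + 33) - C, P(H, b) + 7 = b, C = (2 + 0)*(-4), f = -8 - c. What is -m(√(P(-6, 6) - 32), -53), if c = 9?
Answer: -942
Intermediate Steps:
f = -17 (f = -8 - 1*9 = -8 - 9 = -17)
C = -8 (C = 2*(-4) = -8)
P(H, b) = -7 + b
m(V, l) = 41 - 17*l (m(V, l) = (-17*l + 33) - 1*(-8) = (33 - 17*l) + 8 = 41 - 17*l)
-m(√(P(-6, 6) - 32), -53) = -(41 - 17*(-53)) = -(41 + 901) = -1*942 = -942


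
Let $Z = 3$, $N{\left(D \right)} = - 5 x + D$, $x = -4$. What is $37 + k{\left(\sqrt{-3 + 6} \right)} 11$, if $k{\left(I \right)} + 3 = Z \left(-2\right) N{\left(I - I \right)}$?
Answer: $-1316$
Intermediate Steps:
$N{\left(D \right)} = 20 + D$ ($N{\left(D \right)} = \left(-5\right) \left(-4\right) + D = 20 + D$)
$k{\left(I \right)} = -123$ ($k{\left(I \right)} = -3 + 3 \left(-2\right) \left(20 + \left(I - I\right)\right) = -3 - 6 \left(20 + 0\right) = -3 - 120 = -123$)
$37 + k{\left(\sqrt{-3 + 6} \right)} 11 = 37 - 1353 = -1316$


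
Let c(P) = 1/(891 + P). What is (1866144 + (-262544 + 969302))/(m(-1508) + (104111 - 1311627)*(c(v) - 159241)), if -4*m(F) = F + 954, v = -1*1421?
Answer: 1363638060/101911610619601 ≈ 1.3381e-5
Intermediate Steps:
v = -1421
m(F) = -477/2 - F/4 (m(F) = -(F + 954)/4 = -(954 + F)/4 = -477/2 - F/4)
(1866144 + (-262544 + 969302))/(m(-1508) + (104111 - 1311627)*(c(v) - 159241)) = (1866144 + (-262544 + 969302))/((-477/2 - ¼*(-1508)) + (104111 - 1311627)*(1/(891 - 1421) - 159241)) = (1866144 + 706758)/((-477/2 + 377) - 1207516*(1/(-530) - 159241)) = 2572902/(277/2 - 1207516*(-1/530 - 159241)) = 2572902/(277/2 - 1207516*(-84397731/530)) = 2572902/(277/2 + 50955805273098/265) = 2572902/(101911610619601/530) = 2572902*(530/101911610619601) = 1363638060/101911610619601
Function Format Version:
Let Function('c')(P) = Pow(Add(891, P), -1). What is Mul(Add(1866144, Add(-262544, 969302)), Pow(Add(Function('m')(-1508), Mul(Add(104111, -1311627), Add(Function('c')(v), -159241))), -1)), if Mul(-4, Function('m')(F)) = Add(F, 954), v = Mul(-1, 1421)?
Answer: Rational(1363638060, 101911610619601) ≈ 1.3381e-5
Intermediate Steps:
v = -1421
Function('m')(F) = Add(Rational(-477, 2), Mul(Rational(-1, 4), F)) (Function('m')(F) = Mul(Rational(-1, 4), Add(F, 954)) = Mul(Rational(-1, 4), Add(954, F)) = Add(Rational(-477, 2), Mul(Rational(-1, 4), F)))
Mul(Add(1866144, Add(-262544, 969302)), Pow(Add(Function('m')(-1508), Mul(Add(104111, -1311627), Add(Function('c')(v), -159241))), -1)) = Mul(Add(1866144, Add(-262544, 969302)), Pow(Add(Add(Rational(-477, 2), Mul(Rational(-1, 4), -1508)), Mul(Add(104111, -1311627), Add(Pow(Add(891, -1421), -1), -159241))), -1)) = Mul(Add(1866144, 706758), Pow(Add(Add(Rational(-477, 2), 377), Mul(-1207516, Add(Pow(-530, -1), -159241))), -1)) = Mul(2572902, Pow(Add(Rational(277, 2), Mul(-1207516, Add(Rational(-1, 530), -159241))), -1)) = Mul(2572902, Pow(Add(Rational(277, 2), Mul(-1207516, Rational(-84397731, 530))), -1)) = Mul(2572902, Pow(Add(Rational(277, 2), Rational(50955805273098, 265)), -1)) = Mul(2572902, Pow(Rational(101911610619601, 530), -1)) = Mul(2572902, Rational(530, 101911610619601)) = Rational(1363638060, 101911610619601)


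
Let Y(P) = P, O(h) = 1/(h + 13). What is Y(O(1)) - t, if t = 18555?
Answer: -259769/14 ≈ -18555.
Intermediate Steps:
O(h) = 1/(13 + h)
Y(O(1)) - t = 1/(13 + 1) - 1*18555 = 1/14 - 18555 = -259769/14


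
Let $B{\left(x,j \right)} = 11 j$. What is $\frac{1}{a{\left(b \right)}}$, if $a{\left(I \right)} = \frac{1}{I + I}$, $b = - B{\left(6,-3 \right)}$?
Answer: $66$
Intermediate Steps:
$b = 33$ ($b = - 11 \left(-3\right) = \left(-1\right) \left(-33\right) = 33$)
$a{\left(I \right)} = \frac{1}{2 I}$
$\frac{1}{a{\left(b \right)}} = \frac{1}{\frac{1}{2} \cdot \frac{1}{33}} = \frac{1}{\frac{1}{66}} = 66$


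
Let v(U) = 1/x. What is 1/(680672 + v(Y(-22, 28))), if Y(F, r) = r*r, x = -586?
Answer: 586/398873791 ≈ 1.4691e-6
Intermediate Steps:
Y(F, r) = r²
v(U) = -1/586 (v(U) = 1/(-586) = -1/586)
1/(680672 + v(Y(-22, 28))) = 1/(680672 - 1/586) = 1/(398873791/586) = 586/398873791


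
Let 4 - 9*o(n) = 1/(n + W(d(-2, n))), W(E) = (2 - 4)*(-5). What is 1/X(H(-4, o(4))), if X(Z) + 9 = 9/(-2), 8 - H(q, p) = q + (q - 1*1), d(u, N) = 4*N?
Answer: -2/27 ≈ -0.074074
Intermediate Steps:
W(E) = 10 (W(E) = -2*(-5) = 10)
o(n) = 4/9 - 1/(9*(10 + n)) (o(n) = 4/9 - 1/(9*(n + 10)) = 4/9 - 1/(9*(10 + n)))
H(q, p) = 9 - 2*q (H(q, p) = 8 - (q + (q - 1*1)) = 8 - (q + (q - 1)) = 8 - (q + (-1 + q)) = 8 - (-1 + 2*q) = 8 + (1 - 2*q) = 9 - 2*q)
X(Z) = -27/2 (X(Z) = -9 + 9/(-2) = -9 + 9*(-½) = -9 - 9/2 = -27/2)
1/X(H(-4, o(4))) = 1/(-27/2) = -2/27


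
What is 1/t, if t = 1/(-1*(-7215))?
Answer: 7215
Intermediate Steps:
t = 1/7215 ≈ 0.00013860
1/t = 1/(1/7215) = 7215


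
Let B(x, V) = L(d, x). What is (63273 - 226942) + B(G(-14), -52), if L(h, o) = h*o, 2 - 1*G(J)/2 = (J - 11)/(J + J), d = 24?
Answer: -1145311/7 ≈ -1.6362e+5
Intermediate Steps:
G(J) = 4 - (-11 + J)/J (G(J) = 4 - 2*(J - 11)/(J + J) = 4 - 2*(-11 + J)/(2*J) = 4 - 2*(-11 + J)*1/(2*J) = 4 - (-11 + J)/J)
B(x, V) = 24*x
(63273 - 226942) + B(G(-14), -52) = (63273 - 226942) + 24*(3 + 11/(-14)) = -163669 + 24*(3 + 11*(-1/14)) = -163669 + 24*(3 - 11/14) = -163669 + 24*(31/14) = -163669 + 372/7 = -1145311/7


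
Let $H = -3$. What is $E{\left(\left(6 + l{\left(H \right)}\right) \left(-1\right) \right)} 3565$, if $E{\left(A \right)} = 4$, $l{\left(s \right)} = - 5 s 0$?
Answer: $14260$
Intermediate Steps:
$l{\left(s \right)} = 0$
$E{\left(\left(6 + l{\left(H \right)}\right) \left(-1\right) \right)} 3565 = 4 \cdot 3565 = 14260$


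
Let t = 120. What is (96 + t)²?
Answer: 46656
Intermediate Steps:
(96 + t)² = (96 + 120)² = 216² = 46656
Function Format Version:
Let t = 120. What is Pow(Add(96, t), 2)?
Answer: 46656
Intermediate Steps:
Pow(Add(96, t), 2) = Pow(Add(96, 120), 2) = Pow(216, 2) = 46656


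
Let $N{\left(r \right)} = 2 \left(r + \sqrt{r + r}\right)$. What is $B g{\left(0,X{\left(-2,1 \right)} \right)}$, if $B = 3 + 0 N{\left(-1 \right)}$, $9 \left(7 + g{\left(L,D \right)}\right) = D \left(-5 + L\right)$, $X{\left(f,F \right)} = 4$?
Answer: $- \frac{83}{3} \approx -27.667$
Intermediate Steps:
$g{\left(L,D \right)} = -7 + \frac{D \left(-5 + L\right)}{9}$
$N{\left(r \right)} = 2 r + 2 \sqrt{2} \sqrt{r}$ ($N{\left(r \right)} = 2 \left(r + \sqrt{2 r}\right) = 2 \left(r + \sqrt{2} \sqrt{r}\right) = 2 r + 2 \sqrt{2} \sqrt{r}$)
$B = 3$ ($B = 3 + 0 \left(2 \left(-1\right) + 2 \sqrt{2} \sqrt{-1}\right) = 3 + 0 \left(-2 + 2 \sqrt{2} i\right) = 3 + 0 \left(-2 + 2 i \sqrt{2}\right) = 3 + 0 = 3$)
$B g{\left(0,X{\left(-2,1 \right)} \right)} = 3 \left(-7 - \frac{20}{9} + \frac{1}{9} \cdot 4 \cdot 0\right) = 3 \left(-7 - \frac{20}{9} + 0\right) = 3 \left(- \frac{83}{9}\right) = - \frac{83}{3}$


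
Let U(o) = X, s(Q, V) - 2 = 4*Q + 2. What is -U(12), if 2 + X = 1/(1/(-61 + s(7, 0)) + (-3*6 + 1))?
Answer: 1017/494 ≈ 2.0587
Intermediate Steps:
s(Q, V) = 4 + 4*Q (s(Q, V) = 2 + (4*Q + 2) = 2 + (2 + 4*Q) = 4 + 4*Q)
X = -1017/494 (X = -2 + 1/(1/(-61 + (4 + 4*7)) + (-3*6 + 1)) = -2 + 1/(1/(-61 + (4 + 28)) + (-18 + 1)) = -2 + 1/(1/(-61 + 32) - 17) = -2 + 1/(1/(-29) - 17) = -2 + 1/(-1/29 - 17) = -2 + 1/(-494/29) = -2 - 29/494 = -1017/494 ≈ -2.0587)
U(o) = -1017/494
-U(12) = -1*(-1017/494) = 1017/494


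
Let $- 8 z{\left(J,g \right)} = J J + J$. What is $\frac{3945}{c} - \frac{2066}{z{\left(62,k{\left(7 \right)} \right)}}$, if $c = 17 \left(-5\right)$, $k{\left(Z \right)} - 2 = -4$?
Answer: $- \frac{1400429}{33201} \approx -42.18$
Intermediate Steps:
$k{\left(Z \right)} = -2$ ($k{\left(Z \right)} = 2 - 4 = -2$)
$z{\left(J,g \right)} = - \frac{J}{8} - \frac{J^{2}}{8}$ ($z{\left(J,g \right)} = - \frac{J J + J}{8} = - \frac{J^{2} + J}{8} = - \frac{J + J^{2}}{8} = - \frac{J}{8} - \frac{J^{2}}{8}$)
$c = -85$
$\frac{3945}{c} - \frac{2066}{z{\left(62,k{\left(7 \right)} \right)}} = \frac{3945}{-85} - \frac{2066}{\left(- \frac{1}{8}\right) 62 \left(1 + 62\right)} = 3945 \left(- \frac{1}{85}\right) - \frac{2066}{\left(- \frac{1}{8}\right) 62 \cdot 63} = - \frac{789}{17} - \frac{2066}{- \frac{1953}{4}} = - \frac{789}{17} - - \frac{8264}{1953} = - \frac{789}{17} + \frac{8264}{1953} = - \frac{1400429}{33201}$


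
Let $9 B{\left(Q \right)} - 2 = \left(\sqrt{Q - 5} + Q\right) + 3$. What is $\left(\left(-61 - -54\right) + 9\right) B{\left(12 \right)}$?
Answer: $\frac{34}{9} + \frac{2 \sqrt{7}}{9} \approx 4.3657$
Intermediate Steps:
$B{\left(Q \right)} = \frac{5}{9} + \frac{Q}{9} + \frac{\sqrt{-5 + Q}}{9}$ ($B{\left(Q \right)} = \frac{2}{9} + \frac{\left(\sqrt{Q - 5} + Q\right) + 3}{9} = \frac{2}{9} + \frac{\left(\sqrt{-5 + Q} + Q\right) + 3}{9} = \frac{2}{9} + \frac{\left(Q + \sqrt{-5 + Q}\right) + 3}{9} = \frac{2}{9} + \frac{3 + Q + \sqrt{-5 + Q}}{9} = \frac{2}{9} + \left(\frac{1}{3} + \frac{Q}{9} + \frac{\sqrt{-5 + Q}}{9}\right) = \frac{5}{9} + \frac{Q}{9} + \frac{\sqrt{-5 + Q}}{9}$)
$\left(\left(-61 - -54\right) + 9\right) B{\left(12 \right)} = \left(\left(-61 - -54\right) + 9\right) \left(\frac{5}{9} + \frac{1}{9} \cdot 12 + \frac{\sqrt{-5 + 12}}{9}\right) = \left(\left(-61 + 54\right) + 9\right) \left(\frac{5}{9} + \frac{4}{3} + \frac{\sqrt{7}}{9}\right) = \left(-7 + 9\right) \left(\frac{17}{9} + \frac{\sqrt{7}}{9}\right) = 2 \left(\frac{17}{9} + \frac{\sqrt{7}}{9}\right) = \frac{34}{9} + \frac{2 \sqrt{7}}{9}$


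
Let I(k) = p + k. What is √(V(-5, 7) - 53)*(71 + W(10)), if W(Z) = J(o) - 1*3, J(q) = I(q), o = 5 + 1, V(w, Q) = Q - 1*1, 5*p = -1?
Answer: 369*I*√47/5 ≈ 505.95*I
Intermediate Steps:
p = -⅕ (p = (⅕)*(-1) = -⅕ ≈ -0.20000)
V(w, Q) = -1 + Q (V(w, Q) = Q - 1 = -1 + Q)
o = 6
I(k) = -⅕ + k
J(q) = -⅕ + q
W(Z) = 14/5 (W(Z) = (-⅕ + 6) - 1*3 = 29/5 - 3 = 14/5)
√(V(-5, 7) - 53)*(71 + W(10)) = √((-1 + 7) - 53)*(71 + 14/5) = √(6 - 53)*(369/5) = √(-47)*(369/5) = (I*√47)*(369/5) = 369*I*√47/5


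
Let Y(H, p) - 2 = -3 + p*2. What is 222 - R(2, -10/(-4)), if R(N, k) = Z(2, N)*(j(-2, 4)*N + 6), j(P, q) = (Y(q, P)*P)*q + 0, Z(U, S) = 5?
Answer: -208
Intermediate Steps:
Y(H, p) = -1 + 2*p (Y(H, p) = 2 + (-3 + p*2) = 2 + (-3 + 2*p) = -1 + 2*p)
j(P, q) = P*q*(-1 + 2*P) (j(P, q) = ((-1 + 2*P)*P)*q + 0 = (P*(-1 + 2*P))*q + 0 = P*q*(-1 + 2*P) + 0 = P*q*(-1 + 2*P))
R(N, k) = 30 + 200*N (R(N, k) = 5*((-2*4*(-1 + 2*(-2)))*N + 6) = 5*((-2*4*(-1 - 4))*N + 6) = 5*((-2*4*(-5))*N + 6) = 5*(40*N + 6) = 5*(6 + 40*N) = 30 + 200*N)
222 - R(2, -10/(-4)) = 222 - (30 + 200*2) = 222 - (30 + 400) = 222 - 1*430 = 222 - 430 = -208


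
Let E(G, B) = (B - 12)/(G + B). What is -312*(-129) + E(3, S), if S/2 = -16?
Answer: 1167236/29 ≈ 40250.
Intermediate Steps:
S = -32 (S = 2*(-16) = -32)
E(G, B) = (-12 + B)/(B + G)
-312*(-129) + E(3, S) = -312*(-129) + (-12 - 32)/(-32 + 3) = 40248 - 44/(-29) = 40248 - 1/29*(-44) = 40248 + 44/29 = 1167236/29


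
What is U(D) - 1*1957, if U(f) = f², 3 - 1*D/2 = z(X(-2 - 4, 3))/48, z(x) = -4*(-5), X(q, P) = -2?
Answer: -69491/36 ≈ -1930.3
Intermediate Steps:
z(x) = 20
D = 31/6 (D = 6 - 40/48 = 6 - 2*5/12 = 6 - ⅚ = 31/6 ≈ 5.1667)
U(D) - 1*1957 = (31/6)² - 1*1957 = 961/36 - 1957 = -69491/36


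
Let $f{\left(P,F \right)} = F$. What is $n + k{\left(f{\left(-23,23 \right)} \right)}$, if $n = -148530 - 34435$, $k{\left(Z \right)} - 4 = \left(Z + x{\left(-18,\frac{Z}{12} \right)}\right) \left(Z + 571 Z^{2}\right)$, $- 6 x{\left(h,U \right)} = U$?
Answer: $\frac{80021119}{12} \approx 6.6684 \cdot 10^{6}$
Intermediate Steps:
$x{\left(h,U \right)} = - \frac{U}{6}$
$k{\left(Z \right)} = 4 + \frac{71 Z \left(Z + 571 Z^{2}\right)}{72}$ ($k{\left(Z \right)} = 4 + \left(Z - \frac{Z \frac{1}{12}}{6}\right) \left(Z + 571 Z^{2}\right) = 4 + \left(Z - \frac{\frac{1}{12} Z}{6}\right) \left(Z + 571 Z^{2}\right) = 4 + \left(Z - \frac{Z}{72}\right) \left(Z + 571 Z^{2}\right) = 4 + \frac{71 Z}{72} \left(Z + 571 Z^{2}\right) = 4 + \frac{71 Z \left(Z + 571 Z^{2}\right)}{72}$)
$n = -182965$
$n + k{\left(f{\left(-23,23 \right)} \right)} = -182965 + \left(4 + \frac{71 \cdot 23^{2}}{72} + \frac{40541 \cdot 23^{3}}{72}\right) = -182965 + \left(4 + \frac{71}{72} \cdot 529 + \frac{40541}{72} \cdot 12167\right) = -182965 + \left(4 + \frac{37559}{72} + \frac{493262347}{72}\right) = -182965 + \frac{82216699}{12} = \frac{80021119}{12}$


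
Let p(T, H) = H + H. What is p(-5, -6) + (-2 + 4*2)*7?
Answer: 30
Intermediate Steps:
p(T, H) = 2*H
p(-5, -6) + (-2 + 4*2)*7 = 2*(-6) + (-2 + 4*2)*7 = -12 + (-2 + 8)*7 = -12 + 6*7 = -12 + 42 = 30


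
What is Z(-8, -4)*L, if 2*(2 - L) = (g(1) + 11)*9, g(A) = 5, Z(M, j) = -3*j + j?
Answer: -560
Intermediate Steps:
Z(M, j) = -2*j
L = -70 (L = 2 - (5 + 11)*9/2 = 2 - 8*9 = 2 - 1/2*144 = 2 - 72 = -70)
Z(-8, -4)*L = -2*(-4)*(-70) = 8*(-70) = -560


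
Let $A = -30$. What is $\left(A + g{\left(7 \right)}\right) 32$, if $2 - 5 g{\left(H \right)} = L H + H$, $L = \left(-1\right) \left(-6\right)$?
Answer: $- \frac{6304}{5} \approx -1260.8$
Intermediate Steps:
$L = 6$
$g{\left(H \right)} = \frac{2}{5} - \frac{7 H}{5}$ ($g{\left(H \right)} = \frac{2}{5} - \frac{6 H + H}{5} = \frac{2}{5} - \frac{7 H}{5}$)
$\left(A + g{\left(7 \right)}\right) 32 = \left(-30 + \left(\frac{2}{5} - \frac{49}{5}\right)\right) 32 = \left(-30 - \frac{47}{5}\right) 32 = \left(- \frac{197}{5}\right) 32 = - \frac{6304}{5}$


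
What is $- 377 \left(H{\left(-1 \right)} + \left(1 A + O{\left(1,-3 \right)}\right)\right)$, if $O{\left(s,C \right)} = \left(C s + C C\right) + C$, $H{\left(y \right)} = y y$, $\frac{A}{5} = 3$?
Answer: $-7163$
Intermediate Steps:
$A = 15$ ($A = 5 \cdot 3 = 15$)
$H{\left(y \right)} = y^{2}$
$O{\left(s,C \right)} = C + C^{2} + C s$ ($O{\left(s,C \right)} = \left(C s + C^{2}\right) + C = \left(C^{2} + C s\right) + C = C + C^{2} + C s$)
$- 377 \left(H{\left(-1 \right)} + \left(1 A + O{\left(1,-3 \right)}\right)\right) = - 377 \left(\left(-1\right)^{2} + \left(1 \cdot 15 - 3 \left(1 - 3 + 1\right)\right)\right) = - 377 \left(1 + \left(15 - -3\right)\right) = - 377 \left(1 + \left(15 + 3\right)\right) = - 377 \left(1 + 18\right) = \left(-377\right) 19 = -7163$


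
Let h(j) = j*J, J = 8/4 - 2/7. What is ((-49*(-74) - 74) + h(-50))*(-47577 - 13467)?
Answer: -1481171616/7 ≈ -2.1160e+8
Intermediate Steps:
J = 12/7 (J = 8*(¼) - 2*⅐ = 2 - 2/7 = 12/7 ≈ 1.7143)
h(j) = 12*j/7 (h(j) = j*(12/7) = 12*j/7)
((-49*(-74) - 74) + h(-50))*(-47577 - 13467) = ((-49*(-74) - 74) + (12/7)*(-50))*(-47577 - 13467) = ((3626 - 74) - 600/7)*(-61044) = (3552 - 600/7)*(-61044) = (24264/7)*(-61044) = -1481171616/7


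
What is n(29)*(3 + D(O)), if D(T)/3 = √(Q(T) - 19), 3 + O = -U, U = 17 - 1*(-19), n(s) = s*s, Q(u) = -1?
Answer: 2523 + 5046*I*√5 ≈ 2523.0 + 11283.0*I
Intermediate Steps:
n(s) = s²
U = 36 (U = 17 + 19 = 36)
O = -39 (O = -3 - 1*36 = -3 - 36 = -39)
D(T) = 6*I*√5 (D(T) = 3*√(-1 - 19) = 3*√(-20) = 3*(2*I*√5) = 6*I*√5)
n(29)*(3 + D(O)) = 29²*(3 + 6*I*√5) = 841*(3 + 6*I*√5) = 2523 + 5046*I*√5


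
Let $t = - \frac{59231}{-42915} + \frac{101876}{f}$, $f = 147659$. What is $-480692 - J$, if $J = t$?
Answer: $- \frac{3046055446700389}{6336785985} \approx -4.8069 \cdot 10^{5}$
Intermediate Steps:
$t = \frac{13117998769}{6336785985}$ ($t = - \frac{59231}{-42915} + \frac{101876}{147659} = \left(-59231\right) \left(- \frac{1}{42915}\right) + 101876 \cdot \frac{1}{147659} = \frac{59231}{42915} + \frac{101876}{147659} = \frac{13117998769}{6336785985} \approx 2.0701$)
$J = \frac{13117998769}{6336785985} \approx 2.0701$
$-480692 - J = -480692 - \frac{13117998769}{6336785985} = - \frac{3046055446700389}{6336785985}$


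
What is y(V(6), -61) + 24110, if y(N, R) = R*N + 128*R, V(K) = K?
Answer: 15936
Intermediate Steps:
y(N, R) = 128*R + N*R (y(N, R) = N*R + 128*R = 128*R + N*R)
y(V(6), -61) + 24110 = -61*(128 + 6) + 24110 = -61*134 + 24110 = -8174 + 24110 = 15936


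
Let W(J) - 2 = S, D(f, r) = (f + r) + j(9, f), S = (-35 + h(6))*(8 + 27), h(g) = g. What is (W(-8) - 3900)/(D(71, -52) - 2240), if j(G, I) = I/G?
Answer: 44217/19918 ≈ 2.2200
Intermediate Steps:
S = -1015 (S = (-35 + 6)*(8 + 27) = -29*35 = -1015)
D(f, r) = r + 10*f/9 (D(f, r) = (f + r) + f/9 = r + 10*f/9)
W(J) = -1013 (W(J) = 2 - 1015 = -1013)
(W(-8) - 3900)/(D(71, -52) - 2240) = (-1013 - 3900)/((-52 + (10/9)*71) - 2240) = -4913/((-52 + 710/9) - 2240) = -4913/(242/9 - 2240) = -4913/(-19918/9) = -4913*(-9/19918) = 44217/19918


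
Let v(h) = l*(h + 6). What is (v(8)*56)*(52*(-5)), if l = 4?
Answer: -815360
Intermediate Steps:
v(h) = 24 + 4*h (v(h) = 4*(h + 6) = 4*(6 + h) = 24 + 4*h)
(v(8)*56)*(52*(-5)) = ((24 + 4*8)*56)*(52*(-5)) = ((24 + 32)*56)*(-260) = (56*56)*(-260) = 3136*(-260) = -815360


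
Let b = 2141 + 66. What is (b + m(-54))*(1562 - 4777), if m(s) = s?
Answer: -6921895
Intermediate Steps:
b = 2207
(b + m(-54))*(1562 - 4777) = (2207 - 54)*(1562 - 4777) = 2153*(-3215) = -6921895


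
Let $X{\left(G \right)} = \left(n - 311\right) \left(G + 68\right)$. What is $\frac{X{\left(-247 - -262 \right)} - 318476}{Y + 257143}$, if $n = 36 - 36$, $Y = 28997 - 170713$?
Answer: $- \frac{344289}{115427} \approx -2.9827$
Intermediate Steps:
$Y = -141716$
$n = 0$
$X{\left(G \right)} = -21148 - 311 G$ ($X{\left(G \right)} = \left(0 - 311\right) \left(G + 68\right) = - 311 \left(68 + G\right) = -21148 - 311 G$)
$\frac{X{\left(-247 - -262 \right)} - 318476}{Y + 257143} = \frac{\left(-21148 - 311 \left(-247 - -262\right)\right) - 318476}{-141716 + 257143} = \frac{\left(-21148 - 311 \left(-247 + 262\right)\right) - 318476}{115427} = \left(\left(-21148 - 4665\right) - 318476\right) \frac{1}{115427} = \left(-25813 - 318476\right) \frac{1}{115427} = \left(-344289\right) \frac{1}{115427} = - \frac{344289}{115427}$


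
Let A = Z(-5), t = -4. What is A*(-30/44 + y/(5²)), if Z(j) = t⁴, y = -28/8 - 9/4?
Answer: -64192/275 ≈ -233.43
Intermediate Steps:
y = -23/4 (y = -28*⅛ - 9*¼ = -7/2 - 9/4 = -23/4 ≈ -5.7500)
Z(j) = 256 (Z(j) = (-4)⁴ = 256)
A = 256
A*(-30/44 + y/(5²)) = 256*(-30/44 - 23/(4*(5²))) = 256*(-30*1/44 - 23/4/25) = 256*(-15/22 - 23/4*1/25) = 256*(-15/22 - 23/100) = 256*(-1003/1100) = -64192/275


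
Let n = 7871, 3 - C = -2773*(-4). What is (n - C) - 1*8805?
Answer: 10155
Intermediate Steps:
C = -11089 (C = 3 - (-2773)*(-4) = 3 - 1*11092 = 3 - 11092 = -11089)
(n - C) - 1*8805 = (7871 - 1*(-11089)) - 1*8805 = (7871 + 11089) - 8805 = 18960 - 8805 = 10155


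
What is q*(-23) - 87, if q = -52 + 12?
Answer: 833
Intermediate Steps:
q = -40
q*(-23) - 87 = -40*(-23) - 87 = 920 - 87 = 833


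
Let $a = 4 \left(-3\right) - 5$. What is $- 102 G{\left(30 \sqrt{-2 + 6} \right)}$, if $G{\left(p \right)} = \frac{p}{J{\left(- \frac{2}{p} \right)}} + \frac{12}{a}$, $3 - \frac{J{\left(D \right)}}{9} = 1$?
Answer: $-268$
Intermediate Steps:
$J{\left(D \right)} = 18$ ($J{\left(D \right)} = 27 - 9 = 18$)
$a = -17$ ($a = -12 - 5 = -17$)
$G{\left(p \right)} = - \frac{12}{17} + \frac{p}{18}$ ($G{\left(p \right)} = \frac{p}{18} + \frac{12}{-17} = p \frac{1}{18} + 12 \left(- \frac{1}{17}\right) = \frac{p}{18} - \frac{12}{17} = - \frac{12}{17} + \frac{p}{18}$)
$- 102 G{\left(30 \sqrt{-2 + 6} \right)} = - 102 \left(- \frac{12}{17} + \frac{30 \sqrt{-2 + 6}}{18}\right) = - 102 \left(- \frac{12}{17} + \frac{30 \sqrt{4}}{18}\right) = - 102 \left(- \frac{12}{17} + \frac{30 \cdot 2}{18}\right) = - 102 \left(- \frac{12}{17} + \frac{1}{18} \cdot 60\right) = - 102 \left(- \frac{12}{17} + \frac{10}{3}\right) = \left(-102\right) \frac{134}{51} = -268$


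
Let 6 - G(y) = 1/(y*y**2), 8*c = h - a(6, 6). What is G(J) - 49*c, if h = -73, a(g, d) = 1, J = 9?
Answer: 1339169/2916 ≈ 459.25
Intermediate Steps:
c = -37/4 (c = (-73 - 1*1)/8 = (-73 - 1)/8 = (1/8)*(-74) = -37/4 ≈ -9.2500)
G(y) = 6 - 1/y**3 (G(y) = 6 - 1/(y*y**2) = 6 - 1/(y**3) = 6 - 1/y**3)
G(J) - 49*c = (6 - 1/9**3) - 49*(-37/4) = (6 - 1*1/729) + 1813/4 = (6 - 1/729) + 1813/4 = 4373/729 + 1813/4 = 1339169/2916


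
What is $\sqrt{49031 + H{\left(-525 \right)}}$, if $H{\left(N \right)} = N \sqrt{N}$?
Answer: $\sqrt{49031 - 2625 i \sqrt{21}} \approx 223.07 - 26.964 i$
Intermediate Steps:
$H{\left(N \right)} = N^{\frac{3}{2}}$
$\sqrt{49031 + H{\left(-525 \right)}} = \sqrt{49031 + \left(-525\right)^{\frac{3}{2}}} = \sqrt{49031 - 2625 i \sqrt{21}}$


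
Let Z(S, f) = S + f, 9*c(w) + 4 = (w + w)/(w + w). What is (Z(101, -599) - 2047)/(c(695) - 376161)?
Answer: 7635/1128484 ≈ 0.0067657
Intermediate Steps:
c(w) = -1/3 (c(w) = -4/9 + ((w + w)/(w + w))/9 = -4/9 + ((2*w)/((2*w)))/9 = -4/9 + ((2*w)*(1/(2*w)))/9 = -4/9 + (1/9)*1 = -4/9 + 1/9 = -1/3)
(Z(101, -599) - 2047)/(c(695) - 376161) = ((101 - 599) - 2047)/(-1/3 - 376161) = (-498 - 2047)/(-1128484/3) = -2545*(-3/1128484) = 7635/1128484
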